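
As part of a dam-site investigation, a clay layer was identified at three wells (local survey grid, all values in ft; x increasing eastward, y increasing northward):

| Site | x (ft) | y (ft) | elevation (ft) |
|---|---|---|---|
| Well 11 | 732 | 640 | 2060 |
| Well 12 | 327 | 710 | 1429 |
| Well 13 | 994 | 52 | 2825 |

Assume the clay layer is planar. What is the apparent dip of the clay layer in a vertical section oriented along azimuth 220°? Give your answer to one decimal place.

23.0°

Let the plane be z = a·x + b·y + c.
Well 12−Well 11: −405a + 70b = −631;  Well 13−Well 11: 262a − 588b = 765.
Solving gives a = 1.44439, b = −0.65743.
Unit vector along 220° is (sin 220°, cos 220°) = (-0.6428, -0.7660).
Slope in that direction = a·(-0.6428) + b·(-0.7660) = −0.42482.
Apparent dip = arctan|0.42482| = 23.0° (true dip is 57.8°, so apparent ≤ true as expected).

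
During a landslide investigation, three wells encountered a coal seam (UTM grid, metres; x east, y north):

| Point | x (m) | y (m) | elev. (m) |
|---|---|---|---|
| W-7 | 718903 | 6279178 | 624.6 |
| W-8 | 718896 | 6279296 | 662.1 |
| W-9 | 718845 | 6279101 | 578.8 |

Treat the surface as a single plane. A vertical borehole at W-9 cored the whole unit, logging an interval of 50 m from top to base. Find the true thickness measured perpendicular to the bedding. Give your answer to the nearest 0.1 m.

Let the plane be z = a·x + b·y + c.
W-8−W-7: −7a + 118b = 37.5;  W-9−W-7: −58a − 77b = −45.8.
Solving gives a = 0.34090, b = 0.33802.
|∇z| = √(a²+b²) = 0.48008, so dip δ = arctan(0.48008) = 25.64°.
True thickness = vertical thickness × cos δ = 50 × cos 25.64° = 45.1 m.

45.1 m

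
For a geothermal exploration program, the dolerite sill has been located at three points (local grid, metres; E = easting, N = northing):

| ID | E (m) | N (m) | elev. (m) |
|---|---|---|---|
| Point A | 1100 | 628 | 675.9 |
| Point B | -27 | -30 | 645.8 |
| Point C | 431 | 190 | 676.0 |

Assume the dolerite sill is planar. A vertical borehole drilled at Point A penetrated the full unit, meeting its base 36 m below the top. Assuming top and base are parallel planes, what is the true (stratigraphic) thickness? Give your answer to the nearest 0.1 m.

Let the plane be z = a·E + b·N + c.
Point B−Point A: −1127a − 658b = −30.1;  Point C−Point A: −669a − 438b = 0.1.
Solving gives a = 0.24801, b = −0.37904.
|∇z| = √(a²+b²) = 0.45296, so dip δ = arctan(0.45296) = 24.37°.
True thickness = vertical thickness × cos δ = 36 × cos 24.37° = 32.8 m.

32.8 m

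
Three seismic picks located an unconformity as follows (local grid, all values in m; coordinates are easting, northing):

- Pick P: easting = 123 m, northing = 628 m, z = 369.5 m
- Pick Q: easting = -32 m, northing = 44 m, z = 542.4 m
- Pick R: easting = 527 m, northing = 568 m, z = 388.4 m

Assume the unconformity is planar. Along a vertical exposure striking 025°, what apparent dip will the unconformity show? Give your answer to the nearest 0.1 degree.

15.0°

Let the plane be z = a·easting + b·northing + c.
Pick Q−Pick P: −155a − 584b = 172.9;  Pick R−Pick P: 404a − 60b = 18.9.
Solving gives a = 0.00271, b = −0.29678.
Unit vector along 025° is (sin 25°, cos 25°) = (0.4226, 0.9063).
Slope in that direction = a·(0.4226) + b·(0.9063) = −0.26783.
Apparent dip = arctan|0.26783| = 15.0° (true dip is 16.5°, so apparent ≤ true as expected).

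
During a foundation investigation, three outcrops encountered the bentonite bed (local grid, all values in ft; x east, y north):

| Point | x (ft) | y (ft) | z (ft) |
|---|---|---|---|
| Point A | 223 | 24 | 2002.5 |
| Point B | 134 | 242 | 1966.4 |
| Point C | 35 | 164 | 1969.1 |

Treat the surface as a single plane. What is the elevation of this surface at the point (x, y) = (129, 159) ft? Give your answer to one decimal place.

1977.1 ft

Two edge vectors: Point A→Point B = (-89, 218, -36.1), Point A→Point C = (-188, 140, -33.4).
Normal n = (Point A→Point B) × (Point A→Point C) = (-2227.2, 3814.2, 28524).
So ∂z/∂x = −n_x/n_z = 0.07808 and ∂z/∂y = −n_y/n_z = −0.13372.
Intercept c from Point A: 2002.5 − 17.41 + 3.21 = 1988.30.
At (129, 159): z = 10.1 − 21.3 + 1988.30 = 1977.1 ft.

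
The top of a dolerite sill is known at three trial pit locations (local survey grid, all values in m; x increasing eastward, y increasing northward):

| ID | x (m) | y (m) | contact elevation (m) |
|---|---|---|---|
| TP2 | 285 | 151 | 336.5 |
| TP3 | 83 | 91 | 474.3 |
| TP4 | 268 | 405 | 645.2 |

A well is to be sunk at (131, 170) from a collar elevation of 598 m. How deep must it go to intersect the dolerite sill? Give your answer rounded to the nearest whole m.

Two edge vectors: TP2→TP3 = (-202, -60, 137.8), TP2→TP4 = (-17, 254, 308.7).
Normal n = (TP2→TP3) × (TP2→TP4) = (-53523.2, 60014.8, -52328).
So ∂z/∂x = −n_x/n_z = −1.02284 and ∂z/∂y = −n_y/n_z = 1.14690.
Intercept c from TP2: 336.5 + 291.51 − 173.18 = 454.83.
At (131, 170): z_contact = −134.0 + 195.0 + 454.83 = 515.8 m.
Depth below ground = 598 − 515.8 = 82 m.

82 m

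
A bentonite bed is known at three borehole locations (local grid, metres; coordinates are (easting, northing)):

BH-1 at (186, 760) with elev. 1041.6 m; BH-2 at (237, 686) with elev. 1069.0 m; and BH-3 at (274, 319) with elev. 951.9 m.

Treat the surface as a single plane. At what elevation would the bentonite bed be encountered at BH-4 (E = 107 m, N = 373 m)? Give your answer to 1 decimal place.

779.8 m

Two edge vectors: BH-1→BH-2 = (51, -74, 27.4), BH-1→BH-3 = (88, -441, -89.7).
Normal n = (BH-1→BH-2) × (BH-1→BH-3) = (18721.2, 6985.9, -15979).
So ∂z/∂E = −n_x/n_z = 1.17161 and ∂z/∂N = −n_y/n_z = 0.43719.
Intercept c from BH-1: 1041.6 − 217.92 − 332.27 = 491.41.
At (107, 373): z = 125.4 + 163.1 + 491.41 = 779.8 m.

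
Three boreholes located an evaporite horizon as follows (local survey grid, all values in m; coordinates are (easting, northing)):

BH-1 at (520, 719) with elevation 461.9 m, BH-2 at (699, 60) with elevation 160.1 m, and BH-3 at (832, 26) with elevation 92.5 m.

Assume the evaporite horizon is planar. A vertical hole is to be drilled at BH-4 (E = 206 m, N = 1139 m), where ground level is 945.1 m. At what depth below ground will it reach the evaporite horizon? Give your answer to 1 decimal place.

206.8 m

Two edge vectors: BH-1→BH-2 = (179, -659, -301.8), BH-1→BH-3 = (312, -693, -369.4).
Normal n = (BH-1→BH-2) × (BH-1→BH-3) = (34287.2, -28039, 81561).
So ∂z/∂E = −n_x/n_z = −0.420387 and ∂z/∂N = −n_y/n_z = 0.343780.
Intercept c from BH-1: 461.9 + 218.60 − 247.18 = 433.32.
At (206, 1139): z_contact = −86.60 + 391.56 + 433.32 = 738.29 m.
Depth below ground = 945.1 − 738.29 = 206.8 m.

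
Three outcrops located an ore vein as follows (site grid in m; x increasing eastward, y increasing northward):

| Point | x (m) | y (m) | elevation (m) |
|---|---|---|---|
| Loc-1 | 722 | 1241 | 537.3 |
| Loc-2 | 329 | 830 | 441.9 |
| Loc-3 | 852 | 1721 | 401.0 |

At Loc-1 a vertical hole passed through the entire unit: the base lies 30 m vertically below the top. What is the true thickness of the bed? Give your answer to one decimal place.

Two edge vectors: Loc-1→Loc-2 = (-393, -411, -95.4), Loc-1→Loc-3 = (130, 480, -136.3).
Normal n = (Loc-1→Loc-2) × (Loc-1→Loc-3) = (101811.3, -65967.9, -135210).
So ∂z/∂x = −n_x/n_z = 0.75299 and ∂z/∂y = −n_y/n_z = −0.48789.
|∇z| = √(a²+b²) = 0.89723, so dip δ = arctan(0.89723) = 41.90°.
True thickness = vertical thickness × cos δ = 30 × cos 41.90° = 22.3 m.

22.3 m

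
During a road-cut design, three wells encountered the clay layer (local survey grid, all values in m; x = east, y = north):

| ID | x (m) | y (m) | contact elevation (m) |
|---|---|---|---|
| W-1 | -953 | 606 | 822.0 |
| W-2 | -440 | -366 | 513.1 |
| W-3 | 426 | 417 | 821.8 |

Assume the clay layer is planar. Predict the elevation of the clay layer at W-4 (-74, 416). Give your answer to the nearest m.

Two edge vectors: W-1→W-2 = (513, -972, -308.9), W-1→W-3 = (1379, -189, -0.2).
Normal n = (W-1→W-2) × (W-1→W-3) = (-58187.7, -425870.5, 1243431).
So ∂z/∂x = −n_x/n_z = 0.04680 and ∂z/∂y = −n_y/n_z = 0.34250.
Intercept c from W-1: 822 + 44.60 − 207.55 = 659.04.
At (-74, 416): z = −3.5 + 142.5 + 659.04 = 798.1 m.

798 m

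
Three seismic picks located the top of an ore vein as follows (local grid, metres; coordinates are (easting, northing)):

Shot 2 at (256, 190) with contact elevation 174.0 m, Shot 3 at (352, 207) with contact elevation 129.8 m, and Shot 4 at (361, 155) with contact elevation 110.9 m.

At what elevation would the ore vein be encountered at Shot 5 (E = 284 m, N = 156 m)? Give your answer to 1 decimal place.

Let the plane be z = a·E + b·N + c.
Shot 3−Shot 2: 96a + 17b = −44.2;  Shot 4−Shot 2: 105a − 35b = −63.1.
Solving gives a = −0.50917, b = 0.27534.
Then c = 174 − a·256 − b·190 = 252.03.
At (284, 156): z = −144.6 + 43.0 + 252.03 = 150.4 m.

150.4 m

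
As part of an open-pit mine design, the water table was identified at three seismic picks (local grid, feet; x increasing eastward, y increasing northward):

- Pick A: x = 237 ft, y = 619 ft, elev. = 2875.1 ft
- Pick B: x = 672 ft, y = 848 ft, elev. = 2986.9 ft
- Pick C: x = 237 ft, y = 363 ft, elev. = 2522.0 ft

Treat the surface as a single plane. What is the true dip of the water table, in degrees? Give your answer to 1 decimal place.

55.5°

Two edge vectors: Pick A→Pick B = (435, 229, 111.8), Pick A→Pick C = (0, -256, -353.1).
Normal n = (Pick A→Pick B) × (Pick A→Pick C) = (-52239.1, 153598.5, -111360).
So ∂z/∂x = −n_x/n_z = −0.46910 and ∂z/∂y = −n_y/n_z = 1.37930.
Gradient magnitude |∇z| = √(a² + b²) = √(0.22006 + 1.90246) = 1.45689.
True dip = arctan(1.45689) = 55.5°, dipping toward SSE (azimuth ≈ 161°).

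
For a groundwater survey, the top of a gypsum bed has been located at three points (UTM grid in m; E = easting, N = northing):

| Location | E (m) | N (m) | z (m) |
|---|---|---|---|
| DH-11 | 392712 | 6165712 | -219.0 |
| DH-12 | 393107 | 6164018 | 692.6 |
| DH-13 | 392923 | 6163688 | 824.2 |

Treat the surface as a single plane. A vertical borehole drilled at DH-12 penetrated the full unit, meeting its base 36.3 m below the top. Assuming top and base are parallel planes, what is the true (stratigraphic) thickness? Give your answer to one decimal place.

Two edge vectors: DH-11→DH-12 = (395, -1694, 911.6), DH-11→DH-13 = (211, -2024, 1043.2).
Normal n = (DH-11→DH-12) × (DH-11→DH-13) = (77897.6, -219716.4, -442046).
So ∂z/∂E = −n_x/n_z = 0.17622 and ∂z/∂N = −n_y/n_z = −0.49704.
|∇z| = √(a²+b²) = 0.52736, so dip δ = arctan(0.52736) = 27.81°.
True thickness = vertical thickness × cos δ = 36.3 × cos 27.81° = 32.1 m.

32.1 m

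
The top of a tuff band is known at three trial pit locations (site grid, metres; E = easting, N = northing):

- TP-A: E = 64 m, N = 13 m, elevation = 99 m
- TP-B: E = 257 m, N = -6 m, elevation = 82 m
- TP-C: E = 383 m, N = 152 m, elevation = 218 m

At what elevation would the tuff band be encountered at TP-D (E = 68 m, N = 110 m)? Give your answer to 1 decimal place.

182.7 m

Two edge vectors: TP-A→TP-B = (193, -19, -17), TP-A→TP-C = (319, 139, 119).
Normal n = (TP-A→TP-B) × (TP-A→TP-C) = (102, -28390, 32888).
So ∂z/∂E = −n_x/n_z = −0.00310 and ∂z/∂N = −n_y/n_z = 0.86323.
Intercept c from TP-A: 99 + 0.20 − 11.22 = 87.98.
At (68, 110): z = −0.2 + 95.0 + 87.98 = 182.7 m.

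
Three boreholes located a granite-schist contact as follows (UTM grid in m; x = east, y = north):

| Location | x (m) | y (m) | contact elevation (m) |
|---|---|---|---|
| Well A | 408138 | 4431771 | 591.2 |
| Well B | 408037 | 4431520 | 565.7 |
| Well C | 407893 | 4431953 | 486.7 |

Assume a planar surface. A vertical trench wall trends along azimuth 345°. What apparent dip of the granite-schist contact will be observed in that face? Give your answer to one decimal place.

Let the plane be z = a·x + b·y + c.
Well B−Well A: −101a − 251b = −25.5;  Well C−Well A: −245a + 182b = −104.5.
Solving gives a = 0.38648, b = −0.05392.
Unit vector along 345° is (sin 345°, cos 345°) = (-0.2588, 0.9659).
Slope in that direction = a·(-0.2588) + b·(0.9659) = −0.15211.
Apparent dip = arctan|0.15211| = 8.6° (true dip is 21.3°, so apparent ≤ true as expected).

8.6°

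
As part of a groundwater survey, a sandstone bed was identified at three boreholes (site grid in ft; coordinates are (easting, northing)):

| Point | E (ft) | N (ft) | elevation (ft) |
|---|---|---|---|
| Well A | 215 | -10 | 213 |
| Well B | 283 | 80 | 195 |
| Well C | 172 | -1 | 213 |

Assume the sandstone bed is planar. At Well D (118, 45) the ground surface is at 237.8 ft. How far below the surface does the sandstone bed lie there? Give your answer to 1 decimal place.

30.8 ft

Let the plane be z = a·E + b·N + c.
Well B−Well A: 68a + 90b = −18;  Well C−Well A: −43a + 9b = 0.
Solving gives a = −0.03614, b = −0.17269.
Then c = 213 − a·215 − b·-10 = 219.04.
At (118, 45): z_contact = −4.27 − 7.77 + 219.04 = 207.01 ft.
Depth below ground = 237.8 − 207.01 = 30.8 ft.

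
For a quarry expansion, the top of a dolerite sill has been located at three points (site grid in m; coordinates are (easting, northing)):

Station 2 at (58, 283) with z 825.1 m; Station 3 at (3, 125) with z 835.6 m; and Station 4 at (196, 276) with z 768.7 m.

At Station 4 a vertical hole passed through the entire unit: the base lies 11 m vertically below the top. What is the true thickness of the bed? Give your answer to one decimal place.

Two edge vectors: Station 2→Station 3 = (-55, -158, 10.5), Station 2→Station 4 = (138, -7, -56.4).
Normal n = (Station 2→Station 3) × (Station 2→Station 4) = (8984.7, -1653, 22189).
So ∂z/∂E = −n_x/n_z = −0.40492 and ∂z/∂N = −n_y/n_z = 0.07450.
|∇z| = √(a²+b²) = 0.41171, so dip δ = arctan(0.41171) = 22.38°.
True thickness = vertical thickness × cos δ = 11 × cos 22.38° = 10.2 m.

10.2 m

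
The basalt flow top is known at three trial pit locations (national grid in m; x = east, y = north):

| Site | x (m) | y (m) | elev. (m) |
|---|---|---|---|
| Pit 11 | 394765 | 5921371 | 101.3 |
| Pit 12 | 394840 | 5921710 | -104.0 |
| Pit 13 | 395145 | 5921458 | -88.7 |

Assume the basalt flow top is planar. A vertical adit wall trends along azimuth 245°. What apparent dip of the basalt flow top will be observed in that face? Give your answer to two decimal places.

Let the plane be z = a·x + b·y + c.
Pit 12−Pit 11: 75a + 339b = −205.3;  Pit 13−Pit 11: 380a + 87b = −190.
Solving gives a = −0.38063, b = −0.52139.
Unit vector along 245° is (sin 245°, cos 245°) = (-0.9063, -0.4226).
Slope in that direction = a·(-0.9063) + b·(-0.4226) = 0.56532.
Apparent dip = arctan|0.56532| = 29.48° (true dip is 32.8°, so apparent ≤ true as expected).

29.48°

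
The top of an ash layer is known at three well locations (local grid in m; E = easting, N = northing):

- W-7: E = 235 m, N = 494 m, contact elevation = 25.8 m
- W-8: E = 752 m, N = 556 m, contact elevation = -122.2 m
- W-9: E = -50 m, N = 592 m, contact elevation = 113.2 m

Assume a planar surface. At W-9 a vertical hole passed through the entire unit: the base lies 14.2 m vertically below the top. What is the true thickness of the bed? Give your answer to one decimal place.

Let the plane be z = a·E + b·N + c.
W-8−W-7: 517a + 62b = −148;  W-9−W-7: −285a + 98b = 87.4.
Solving gives a = −0.29154, b = 0.04399.
|∇z| = √(a²+b²) = 0.29484, so dip δ = arctan(0.29484) = 16.43°.
True thickness = vertical thickness × cos δ = 14.2 × cos 16.43° = 13.6 m.

13.6 m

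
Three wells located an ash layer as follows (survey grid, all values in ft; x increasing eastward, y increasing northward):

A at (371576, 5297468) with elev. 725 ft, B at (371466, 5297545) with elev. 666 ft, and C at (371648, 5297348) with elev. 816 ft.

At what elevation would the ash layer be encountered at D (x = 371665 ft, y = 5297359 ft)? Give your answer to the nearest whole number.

808 ft

Two edge vectors: A→B = (-110, 77, -59), A→C = (72, -120, 91).
Normal n = (A→B) × (A→C) = (-73, 5762, 7656).
So ∂z/∂x = −n_x/n_z = 0.00953501 and ∂z/∂y = −n_y/n_z = −0.75261233.
Intercept c from A: 725 − 3542.98 + 3986939.74 = 3984121.76.
At (371665, 5297359): z = 3543.8 − 3986857.7 + 3984121.76 = 807.9 ft.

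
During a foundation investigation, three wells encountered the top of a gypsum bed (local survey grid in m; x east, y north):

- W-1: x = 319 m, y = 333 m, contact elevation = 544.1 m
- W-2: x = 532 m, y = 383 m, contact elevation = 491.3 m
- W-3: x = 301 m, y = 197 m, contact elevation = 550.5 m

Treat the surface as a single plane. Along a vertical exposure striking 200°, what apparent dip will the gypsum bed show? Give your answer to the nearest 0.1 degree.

Two edge vectors: W-1→W-2 = (213, 50, -52.8), W-1→W-3 = (-18, -136, 6.4).
Normal n = (W-1→W-2) × (W-1→W-3) = (-6860.8, -412.8, -28068).
So ∂z/∂x = −n_x/n_z = −0.24443 and ∂z/∂y = −n_y/n_z = −0.01471.
Unit vector along 200° is (sin 200°, cos 200°) = (-0.3420, -0.9397).
Slope in that direction = a·(-0.3420) + b·(-0.9397) = 0.09742.
Apparent dip = arctan|0.09742| = 5.6° (true dip is 13.8°, so apparent ≤ true as expected).

5.6°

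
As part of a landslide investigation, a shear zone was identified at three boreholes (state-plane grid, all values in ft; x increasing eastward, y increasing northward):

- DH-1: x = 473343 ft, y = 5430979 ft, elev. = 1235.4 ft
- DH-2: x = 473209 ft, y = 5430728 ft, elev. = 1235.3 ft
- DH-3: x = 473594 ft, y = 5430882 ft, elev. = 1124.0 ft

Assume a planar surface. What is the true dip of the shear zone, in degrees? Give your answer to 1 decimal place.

Let the plane be z = a·x + b·y + c.
DH-2−DH-1: −134a − 251b = −0.1;  DH-3−DH-1: 251a − 97b = −111.4.
Solving gives a = −0.36779, b = 0.19675.
Gradient magnitude |∇z| = √(a² + b²) = √(0.13527 + 0.03871) = 0.41711.
True dip = arctan(0.41711) = 22.6°, dipping toward ESE (azimuth ≈ 118°).

22.6°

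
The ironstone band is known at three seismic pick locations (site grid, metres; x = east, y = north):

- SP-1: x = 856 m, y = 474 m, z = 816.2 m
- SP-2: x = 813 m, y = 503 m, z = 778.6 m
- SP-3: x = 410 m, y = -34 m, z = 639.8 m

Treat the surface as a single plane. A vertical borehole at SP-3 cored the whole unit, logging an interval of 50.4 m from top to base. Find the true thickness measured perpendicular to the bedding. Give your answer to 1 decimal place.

40.4 m

Two edge vectors: SP-1→SP-2 = (-43, 29, -37.6), SP-1→SP-3 = (-446, -508, -176.4).
Normal n = (SP-1→SP-2) × (SP-1→SP-3) = (-24216.4, 9184.4, 34778).
So ∂z/∂x = −n_x/n_z = 0.69631 and ∂z/∂y = −n_y/n_z = −0.26409.
|∇z| = √(a²+b²) = 0.74471, so dip δ = arctan(0.74471) = 36.68°.
True thickness = vertical thickness × cos δ = 50.4 × cos 36.68° = 40.4 m.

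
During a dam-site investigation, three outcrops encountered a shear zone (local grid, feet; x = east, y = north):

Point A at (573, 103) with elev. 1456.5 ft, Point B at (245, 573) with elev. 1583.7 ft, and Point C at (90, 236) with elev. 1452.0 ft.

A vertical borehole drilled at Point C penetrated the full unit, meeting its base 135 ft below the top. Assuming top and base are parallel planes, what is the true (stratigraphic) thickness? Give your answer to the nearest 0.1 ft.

Let the plane be z = a·x + b·y + c.
Point B−Point A: −328a + 470b = 127.2;  Point C−Point A: −483a + 133b = −4.5.
Solving gives a = 0.10378, b = 0.34307.
|∇z| = √(a²+b²) = 0.35842, so dip δ = arctan(0.35842) = 19.72°.
True thickness = vertical thickness × cos δ = 135 × cos 19.72° = 127.1 ft.

127.1 ft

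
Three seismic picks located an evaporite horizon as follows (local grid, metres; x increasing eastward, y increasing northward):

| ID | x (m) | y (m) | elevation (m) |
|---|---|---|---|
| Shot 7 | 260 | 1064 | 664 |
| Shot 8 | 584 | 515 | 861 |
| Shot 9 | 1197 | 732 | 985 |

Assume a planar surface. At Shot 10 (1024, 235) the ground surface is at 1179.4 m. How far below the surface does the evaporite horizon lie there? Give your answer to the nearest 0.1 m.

Let the plane be z = a·x + b·y + c.
Shot 8−Shot 7: 324a − 549b = 197;  Shot 9−Shot 7: 937a − 332b = 321.
Solving gives a = 0.272401, b = −0.198073.
Then c = 664 − a·260 − b·1064 = 803.93.
At (1024, 235): z_contact = 278.94 − 46.55 + 803.93 = 1036.32 m.
Depth below ground = 1179.4 − 1036.32 = 143.1 m.

143.1 m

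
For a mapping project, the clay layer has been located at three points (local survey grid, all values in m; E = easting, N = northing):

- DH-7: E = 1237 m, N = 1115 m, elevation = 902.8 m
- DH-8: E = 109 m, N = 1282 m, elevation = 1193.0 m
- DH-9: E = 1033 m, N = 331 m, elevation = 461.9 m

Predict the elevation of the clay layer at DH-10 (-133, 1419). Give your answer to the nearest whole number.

1317 m

Let the plane be z = a·E + b·N + c.
DH-8−DH-7: −1128a + 167b = 290.2;  DH-9−DH-7: −204a − 784b = −440.9.
Solving gives a = −0.16756, b = 0.60597.
Then c = 902.8 − a·1237 − b·1115 = 434.41.
At (-133, 1419): z = 22.3 + 859.9 + 434.41 = 1316.6 m.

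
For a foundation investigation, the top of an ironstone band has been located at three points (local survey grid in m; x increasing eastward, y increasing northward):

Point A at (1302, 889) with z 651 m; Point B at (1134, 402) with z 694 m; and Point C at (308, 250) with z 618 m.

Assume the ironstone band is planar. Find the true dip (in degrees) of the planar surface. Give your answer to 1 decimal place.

9.8°

Two edge vectors: Point A→Point B = (-168, -487, 43), Point A→Point C = (-994, -639, -33).
Normal n = (Point A→Point B) × (Point A→Point C) = (43548, -48286, -376726).
So ∂z/∂x = −n_x/n_z = 0.11560 and ∂z/∂y = −n_y/n_z = −0.12817.
Gradient magnitude |∇z| = √(a² + b²) = √(0.01336 + 0.01643) = 0.17260.
True dip = arctan(0.17260) = 9.8°, dipping toward NW (azimuth ≈ 318°).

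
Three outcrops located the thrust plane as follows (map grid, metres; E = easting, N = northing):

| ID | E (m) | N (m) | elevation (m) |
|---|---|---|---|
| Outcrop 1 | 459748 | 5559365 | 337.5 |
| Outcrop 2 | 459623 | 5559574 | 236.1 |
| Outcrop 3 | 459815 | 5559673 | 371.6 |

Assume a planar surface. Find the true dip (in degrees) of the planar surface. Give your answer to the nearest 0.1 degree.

Two edge vectors: Outcrop 1→Outcrop 2 = (-125, 209, -101.4), Outcrop 1→Outcrop 3 = (67, 308, 34.1).
Normal n = (Outcrop 1→Outcrop 2) × (Outcrop 1→Outcrop 3) = (38358.1, -2531.3, -52503).
So ∂z/∂E = −n_x/n_z = 0.73059 and ∂z/∂N = −n_y/n_z = −0.04821.
Gradient magnitude |∇z| = √(a² + b²) = √(0.53376 + 0.00232) = 0.73218.
True dip = arctan(0.73218) = 36.2°, dipping toward W (azimuth ≈ 274°).

36.2°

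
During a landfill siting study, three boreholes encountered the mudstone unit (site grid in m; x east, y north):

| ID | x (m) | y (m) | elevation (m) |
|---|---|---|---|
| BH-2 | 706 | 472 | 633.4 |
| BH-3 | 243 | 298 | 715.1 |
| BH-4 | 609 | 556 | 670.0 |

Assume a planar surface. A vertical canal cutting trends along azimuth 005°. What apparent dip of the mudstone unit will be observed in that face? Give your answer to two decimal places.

Let the plane be z = a·x + b·y + c.
BH-3−BH-2: −463a − 174b = 81.7;  BH-4−BH-2: −97a + 84b = 36.6.
Solving gives a = −0.23725, b = 0.16175.
Unit vector along 005° is (sin 5°, cos 5°) = (0.0872, 0.9962).
Slope in that direction = a·(0.0872) + b·(0.9962) = 0.14046.
Apparent dip = arctan|0.14046| = 8.00° (true dip is 16.0°, so apparent ≤ true as expected).

8.00°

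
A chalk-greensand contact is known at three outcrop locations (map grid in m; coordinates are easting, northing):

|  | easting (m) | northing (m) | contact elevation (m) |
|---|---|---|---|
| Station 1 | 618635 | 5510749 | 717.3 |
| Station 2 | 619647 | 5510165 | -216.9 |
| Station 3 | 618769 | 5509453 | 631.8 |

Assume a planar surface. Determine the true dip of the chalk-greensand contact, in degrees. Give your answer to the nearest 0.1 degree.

43.3°

Let the plane be z = a·easting + b·northing + c.
Station 2−Station 1: 1012a − 584b = −934.2;  Station 3−Station 1: 134a − 1296b = −85.5.
Solving gives a = −0.94121, b = −0.03134.
Gradient magnitude |∇z| = √(a² + b²) = √(0.88588 + 0.00098) = 0.94173.
True dip = arctan(0.94173) = 43.3°, dipping toward E (azimuth ≈ 088°).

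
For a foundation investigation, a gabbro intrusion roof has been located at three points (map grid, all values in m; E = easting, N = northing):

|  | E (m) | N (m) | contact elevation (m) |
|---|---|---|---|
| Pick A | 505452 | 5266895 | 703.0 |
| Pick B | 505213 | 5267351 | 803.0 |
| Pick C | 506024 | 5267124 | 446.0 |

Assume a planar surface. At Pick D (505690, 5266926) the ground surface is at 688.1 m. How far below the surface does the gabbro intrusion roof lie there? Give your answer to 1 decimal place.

Let the plane be z = a·E + b·N + c.
Pick B−Pick A: −239a + 456b = 100;  Pick C−Pick A: 572a + 229b = −257.
Solving gives a = −0.443943048, b = −0.013382431.
Then c = 703 − a·505452 − b·5266895 = 295578.76.
At (505690, 5266926): z_contact = −224497.56 − 70484.27 + 295578.76 = 596.93 m.
Depth below ground = 688.1 − 596.93 = 91.2 m.

91.2 m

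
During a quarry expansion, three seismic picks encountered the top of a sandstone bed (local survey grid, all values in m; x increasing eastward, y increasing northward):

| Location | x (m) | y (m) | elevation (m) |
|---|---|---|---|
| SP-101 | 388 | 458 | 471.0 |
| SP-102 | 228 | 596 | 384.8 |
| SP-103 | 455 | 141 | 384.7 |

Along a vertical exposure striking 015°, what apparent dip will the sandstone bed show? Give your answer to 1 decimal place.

35.0°

Let the plane be z = a·x + b·y + c.
SP-102−SP-101: −160a + 138b = −86.2;  SP-103−SP-101: 67a − 317b = −86.3.
Solving gives a = 0.94601, b = 0.47218.
Unit vector along 015° is (sin 15°, cos 15°) = (0.2588, 0.9659).
Slope in that direction = a·(0.2588) + b·(0.9659) = 0.70094.
Apparent dip = arctan|0.70094| = 35.0° (true dip is 46.6°, so apparent ≤ true as expected).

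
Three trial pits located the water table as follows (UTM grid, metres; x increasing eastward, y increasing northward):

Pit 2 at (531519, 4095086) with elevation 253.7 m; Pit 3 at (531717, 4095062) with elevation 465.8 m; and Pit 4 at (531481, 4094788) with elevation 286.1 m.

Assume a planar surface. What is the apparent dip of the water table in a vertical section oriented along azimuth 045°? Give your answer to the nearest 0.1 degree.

Let the plane be z = a·x + b·y + c.
Pit 3−Pit 2: 198a − 24b = 212.1;  Pit 4−Pit 2: −38a − 298b = 32.4.
Solving gives a = 1.04193, b = −0.24159.
Unit vector along 045° is (sin 45°, cos 45°) = (0.7071, 0.7071).
Slope in that direction = a·(0.7071) + b·(0.7071) = 0.56593.
Apparent dip = arctan|0.56593| = 29.5° (true dip is 46.9°, so apparent ≤ true as expected).

29.5°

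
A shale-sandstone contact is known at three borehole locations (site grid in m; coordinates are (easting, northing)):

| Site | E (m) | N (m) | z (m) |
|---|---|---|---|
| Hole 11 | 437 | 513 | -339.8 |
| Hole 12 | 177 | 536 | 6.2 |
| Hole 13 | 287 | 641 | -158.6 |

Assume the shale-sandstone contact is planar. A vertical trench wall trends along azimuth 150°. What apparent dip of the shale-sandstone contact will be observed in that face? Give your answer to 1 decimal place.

Let the plane be z = a·E + b·N + c.
Hole 12−Hole 11: −260a + 23b = 346;  Hole 13−Hole 11: −150a + 128b = 181.2.
Solving gives a = −1.34497, b = −0.16051.
Unit vector along 150° is (sin 150°, cos 150°) = (0.5000, -0.8660).
Slope in that direction = a·(0.5000) + b·(-0.8660) = −0.53348.
Apparent dip = arctan|0.53348| = 28.1° (true dip is 53.6°, so apparent ≤ true as expected).

28.1°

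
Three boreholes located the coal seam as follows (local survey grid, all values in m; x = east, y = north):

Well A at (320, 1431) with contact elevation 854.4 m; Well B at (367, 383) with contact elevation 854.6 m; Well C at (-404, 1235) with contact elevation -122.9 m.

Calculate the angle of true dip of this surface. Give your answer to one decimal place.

53.2°

Let the plane be z = a·x + b·y + c.
Well B−Well A: 47a − 1048b = 0.2;  Well C−Well A: −724a − 196b = −977.3.
Solving gives a = 1.33372, b = 0.05962.
Gradient magnitude |∇z| = √(a² + b²) = √(1.77881 + 0.00355) = 1.33505.
True dip = arctan(1.33505) = 53.2°, dipping toward W (azimuth ≈ 267°).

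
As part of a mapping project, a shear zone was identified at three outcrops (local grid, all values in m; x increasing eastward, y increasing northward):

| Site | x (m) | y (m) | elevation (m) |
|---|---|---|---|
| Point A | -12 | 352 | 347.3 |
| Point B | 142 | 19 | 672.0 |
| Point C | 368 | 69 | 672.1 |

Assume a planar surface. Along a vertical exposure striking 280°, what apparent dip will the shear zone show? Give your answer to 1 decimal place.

Two edge vectors: Point A→Point B = (154, -333, 324.7), Point A→Point C = (380, -283, 324.8).
Normal n = (Point A→Point B) × (Point A→Point C) = (-16268.3, 73366.8, 82958).
So ∂z/∂x = −n_x/n_z = 0.19610 and ∂z/∂y = −n_y/n_z = −0.88438.
Unit vector along 280° is (sin 280°, cos 280°) = (-0.9848, 0.1736).
Slope in that direction = a·(-0.9848) + b·(0.1736) = −0.34670.
Apparent dip = arctan|0.34670| = 19.1° (true dip is 42.2°, so apparent ≤ true as expected).

19.1°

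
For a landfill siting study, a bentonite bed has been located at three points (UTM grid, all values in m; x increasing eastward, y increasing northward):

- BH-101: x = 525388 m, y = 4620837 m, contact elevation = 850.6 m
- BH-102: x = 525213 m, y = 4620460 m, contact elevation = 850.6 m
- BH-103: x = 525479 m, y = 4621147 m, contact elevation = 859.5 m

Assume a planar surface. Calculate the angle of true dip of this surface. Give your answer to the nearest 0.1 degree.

Let the plane be z = a·x + b·y + c.
BH-102−BH-101: −175a − 377b = 0;  BH-103−BH-101: 91a + 310b = 8.9.
Solving gives a = −0.16824, b = 0.07810.
Gradient magnitude |∇z| = √(a² + b²) = √(0.02831 + 0.00610) = 0.18549.
True dip = arctan(0.18549) = 10.5°, dipping toward ESE (azimuth ≈ 115°).

10.5°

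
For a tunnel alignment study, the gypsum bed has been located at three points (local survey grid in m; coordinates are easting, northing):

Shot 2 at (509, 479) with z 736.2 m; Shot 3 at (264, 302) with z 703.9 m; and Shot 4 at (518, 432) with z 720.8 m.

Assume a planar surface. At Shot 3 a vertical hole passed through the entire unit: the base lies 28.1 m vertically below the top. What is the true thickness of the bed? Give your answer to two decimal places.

26.74 m

Let the plane be z = a·easting + b·northing + c.
Shot 3−Shot 2: −245a − 177b = −32.3;  Shot 4−Shot 2: 9a − 47b = −15.4.
Solving gives a = −0.09213, b = 0.31002.
|∇z| = √(a²+b²) = 0.32342, so dip δ = arctan(0.32342) = 17.92°.
True thickness = vertical thickness × cos δ = 28.1 × cos 17.92° = 26.74 m.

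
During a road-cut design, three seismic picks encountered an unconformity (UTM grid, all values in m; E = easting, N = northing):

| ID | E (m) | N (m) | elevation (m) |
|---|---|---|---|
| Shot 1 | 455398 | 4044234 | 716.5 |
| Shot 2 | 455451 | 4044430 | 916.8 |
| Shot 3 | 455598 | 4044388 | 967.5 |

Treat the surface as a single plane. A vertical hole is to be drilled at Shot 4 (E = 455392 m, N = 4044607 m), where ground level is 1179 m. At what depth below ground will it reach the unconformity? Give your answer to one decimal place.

Two edge vectors: Shot 1→Shot 2 = (53, 196, 200.3), Shot 1→Shot 3 = (200, 154, 251).
Normal n = (Shot 1→Shot 2) × (Shot 1→Shot 3) = (18349.8, 26757, -31038).
So ∂z/∂E = −n_x/n_z = 0.591204330 and ∂z/∂N = −n_y/n_z = 0.862072298.
Intercept c from Shot 1: 716.5 − 269233.27 − 3486422.10 = −3754938.87.
At (455392, 4044607): z_contact = 269229.72 + 3486743.65 − 3754938.87 = 1034.51 m.
Depth below ground = 1179 − 1034.51 = 144.5 m.

144.5 m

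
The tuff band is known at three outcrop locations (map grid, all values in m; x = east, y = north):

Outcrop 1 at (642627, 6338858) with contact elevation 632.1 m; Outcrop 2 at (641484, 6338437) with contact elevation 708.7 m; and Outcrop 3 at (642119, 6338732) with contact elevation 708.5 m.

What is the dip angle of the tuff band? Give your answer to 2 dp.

Let the plane be z = a·x + b·y + c.
Outcrop 2−Outcrop 1: −1143a − 421b = 76.6;  Outcrop 3−Outcrop 1: −508a − 126b = 76.4.
Solving gives a = −0.32230, b = 0.69309.
Gradient magnitude |∇z| = √(a² + b²) = √(0.10388 + 0.48038) = 0.76436.
True dip = arctan(0.76436) = 37.39°, dipping toward SSE (azimuth ≈ 155°).

37.39°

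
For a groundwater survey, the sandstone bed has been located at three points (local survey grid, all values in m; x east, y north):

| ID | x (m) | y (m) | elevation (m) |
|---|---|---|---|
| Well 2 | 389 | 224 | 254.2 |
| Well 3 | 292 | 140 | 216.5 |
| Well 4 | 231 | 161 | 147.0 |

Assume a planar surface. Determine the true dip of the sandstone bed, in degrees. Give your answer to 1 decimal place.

48.1°

Two edge vectors: Well 2→Well 3 = (-97, -84, -37.7), Well 2→Well 4 = (-158, -63, -107.2).
Normal n = (Well 2→Well 3) × (Well 2→Well 4) = (6629.7, -4441.8, -7161).
So ∂z/∂x = −n_x/n_z = 0.92581 and ∂z/∂y = −n_y/n_z = −0.62028.
Gradient magnitude |∇z| = √(a² + b²) = √(0.85712 + 0.38474) = 1.11439.
True dip = arctan(1.11439) = 48.1°, dipping toward NW (azimuth ≈ 304°).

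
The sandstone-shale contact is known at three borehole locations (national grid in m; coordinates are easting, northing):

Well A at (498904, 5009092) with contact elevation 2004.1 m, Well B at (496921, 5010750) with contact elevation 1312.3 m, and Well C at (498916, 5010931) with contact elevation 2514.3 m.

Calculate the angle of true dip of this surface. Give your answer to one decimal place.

32.6°

Two edge vectors: Well A→Well B = (-1983, 1658, -691.8), Well A→Well C = (12, 1839, 510.2).
Normal n = (Well A→Well B) × (Well A→Well C) = (2118131.8, 1003425, -3666633).
So ∂z/∂easting = −n_x/n_z = 0.57768 and ∂z/∂northing = −n_y/n_z = 0.27366.
Gradient magnitude |∇z| = √(a² + b²) = √(0.33371 + 0.07489) = 0.63922.
True dip = arctan(0.63922) = 32.6°, dipping toward WSW (azimuth ≈ 245°).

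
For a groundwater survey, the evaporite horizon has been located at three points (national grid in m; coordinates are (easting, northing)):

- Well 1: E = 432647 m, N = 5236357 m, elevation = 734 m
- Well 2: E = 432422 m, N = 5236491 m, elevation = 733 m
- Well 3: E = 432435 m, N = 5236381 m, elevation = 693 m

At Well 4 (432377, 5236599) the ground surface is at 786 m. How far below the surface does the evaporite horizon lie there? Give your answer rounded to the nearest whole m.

Two edge vectors: Well 1→Well 2 = (-225, 134, -1), Well 1→Well 3 = (-212, 24, -41).
Normal n = (Well 1→Well 2) × (Well 1→Well 3) = (-5470, -9013, 23008).
So ∂z/∂E = −n_x/n_z = 0.23774339 and ∂z/∂N = −n_y/n_z = 0.39173331.
Intercept c from Well 1: 734 − 102858.97 − 2051255.46 = −2153380.43.
At (432377, 5236599): z_contact = 102794.8 + 2051350.3 − 2153380.43 = 764.6 m.
Depth below ground = 786 − 764.6 = 21 m.

21 m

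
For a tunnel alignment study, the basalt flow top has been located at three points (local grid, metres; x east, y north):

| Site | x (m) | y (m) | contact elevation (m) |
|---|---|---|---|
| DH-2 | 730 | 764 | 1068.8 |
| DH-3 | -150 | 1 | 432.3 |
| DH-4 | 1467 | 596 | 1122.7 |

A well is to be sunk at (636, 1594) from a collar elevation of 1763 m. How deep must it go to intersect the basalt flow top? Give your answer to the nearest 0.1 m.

221.0 m

Two edge vectors: DH-2→DH-3 = (-880, -763, -636.5), DH-2→DH-4 = (737, -168, 53.9).
Normal n = (DH-2→DH-3) × (DH-2→DH-4) = (-148057.7, -421668.5, 710171).
So ∂z/∂x = −n_x/n_z = 0.208482 and ∂z/∂y = −n_y/n_z = 0.593756.
Intercept c from DH-2: 1068.8 − 152.19 − 453.63 = 462.98.
At (636, 1594): z_contact = 132.59 + 946.45 + 462.98 = 1542.02 m.
Depth below ground = 1763 − 1542.02 = 221.0 m.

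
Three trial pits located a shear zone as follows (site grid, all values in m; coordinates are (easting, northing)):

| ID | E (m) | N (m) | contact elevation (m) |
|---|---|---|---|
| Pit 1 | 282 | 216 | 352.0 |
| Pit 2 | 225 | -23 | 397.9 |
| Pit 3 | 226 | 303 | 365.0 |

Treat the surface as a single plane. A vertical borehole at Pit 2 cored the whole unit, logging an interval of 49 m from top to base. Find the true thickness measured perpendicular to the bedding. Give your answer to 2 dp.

Two edge vectors: Pit 1→Pit 2 = (-57, -239, 45.9), Pit 1→Pit 3 = (-56, 87, 13).
Normal n = (Pit 1→Pit 2) × (Pit 1→Pit 3) = (-7100.3, -1829.4, -18343).
So ∂z/∂E = −n_x/n_z = −0.38708 and ∂z/∂N = −n_y/n_z = −0.09973.
|∇z| = √(a²+b²) = 0.39973, so dip δ = arctan(0.39973) = 21.79°.
True thickness = vertical thickness × cos δ = 49 × cos 21.79° = 45.50 m.

45.50 m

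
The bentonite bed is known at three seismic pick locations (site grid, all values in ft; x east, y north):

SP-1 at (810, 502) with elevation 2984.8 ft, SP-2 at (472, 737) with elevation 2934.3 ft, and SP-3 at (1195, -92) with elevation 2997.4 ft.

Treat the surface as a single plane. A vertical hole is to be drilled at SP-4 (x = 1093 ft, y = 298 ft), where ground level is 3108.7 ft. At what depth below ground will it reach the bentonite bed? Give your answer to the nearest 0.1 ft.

82.6 ft

Let the plane be z = a·x + b·y + c.
SP-2−SP-1: −338a + 235b = −50.5;  SP-3−SP-1: 385a − 594b = 12.6.
Solving gives a = 0.245120, b = 0.137662.
Then c = 2984.8 − a·810 − b·502 = 2717.15.
At (1093, 298): z_contact = 267.92 + 41.02 + 2717.15 = 3026.09 ft.
Depth below ground = 3108.7 − 3026.09 = 82.6 ft.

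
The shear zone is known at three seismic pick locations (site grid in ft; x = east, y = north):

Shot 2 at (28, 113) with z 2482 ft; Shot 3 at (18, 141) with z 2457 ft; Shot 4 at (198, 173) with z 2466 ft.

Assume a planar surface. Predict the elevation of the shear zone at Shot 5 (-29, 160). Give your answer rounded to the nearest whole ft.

Two edge vectors: Shot 2→Shot 3 = (-10, 28, -25), Shot 2→Shot 4 = (170, 60, -16).
Normal n = (Shot 2→Shot 3) × (Shot 2→Shot 4) = (1052, -4410, -5360).
So ∂z/∂x = −n_x/n_z = 0.19627 and ∂z/∂y = −n_y/n_z = −0.82276.
Intercept c from Shot 2: 2482 − 5.50 + 92.97 = 2569.48.
At (-29, 160): z = −5.7 − 131.6 + 2569.48 = 2432.1 ft.

2432 ft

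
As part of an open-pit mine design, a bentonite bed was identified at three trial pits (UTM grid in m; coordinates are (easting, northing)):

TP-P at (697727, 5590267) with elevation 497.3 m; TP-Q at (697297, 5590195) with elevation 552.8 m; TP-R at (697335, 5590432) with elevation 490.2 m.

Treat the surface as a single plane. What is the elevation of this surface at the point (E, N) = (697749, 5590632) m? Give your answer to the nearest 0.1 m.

Two edge vectors: TP-P→TP-Q = (-430, -72, 55.5), TP-P→TP-R = (-392, 165, -7.1).
Normal n = (TP-P→TP-Q) × (TP-P→TP-R) = (-8646.3, -24809, -99174).
So ∂z/∂E = −n_x/n_z = −0.087183133 and ∂z/∂N = −n_y/n_z = −0.250156291.
Intercept c from TP-P: 497.3 + 60830.03 + 1398440.46 = 1459767.78.
At (697749, 5590632): z = −60831.9 − 1398531.8 + 1459767.78 = 404.1 m.

404.1 m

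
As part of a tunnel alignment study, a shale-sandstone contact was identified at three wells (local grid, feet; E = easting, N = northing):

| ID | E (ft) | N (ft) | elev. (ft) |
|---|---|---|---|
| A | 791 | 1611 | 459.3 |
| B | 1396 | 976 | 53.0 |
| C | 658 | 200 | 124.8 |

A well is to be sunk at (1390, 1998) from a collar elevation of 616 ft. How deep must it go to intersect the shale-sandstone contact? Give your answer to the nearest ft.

281 ft

Let the plane be z = a·E + b·N + c.
B−A: 605a − 635b = −406.3;  C−A: −133a − 1411b = −334.5.
Solving gives a = −0.38469, b = 0.27333.
Then c = 459.3 − a·791 − b·1611 = 323.26.
At (1390, 1998): z_contact = −534.7 + 546.1 + 323.26 = 334.6 ft.
Depth below ground = 616 − 334.6 = 281 ft.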